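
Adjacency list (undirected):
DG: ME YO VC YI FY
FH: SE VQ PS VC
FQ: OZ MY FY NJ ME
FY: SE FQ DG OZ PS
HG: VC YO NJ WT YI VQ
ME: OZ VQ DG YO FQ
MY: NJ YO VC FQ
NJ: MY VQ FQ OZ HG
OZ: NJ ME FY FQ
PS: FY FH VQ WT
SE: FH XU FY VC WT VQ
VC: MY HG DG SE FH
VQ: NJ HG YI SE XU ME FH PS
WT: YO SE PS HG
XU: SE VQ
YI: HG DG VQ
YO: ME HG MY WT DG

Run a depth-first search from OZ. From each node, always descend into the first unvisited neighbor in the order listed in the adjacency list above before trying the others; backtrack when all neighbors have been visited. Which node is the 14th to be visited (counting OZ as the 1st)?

PS

Visit OZ
OZ → NJ
NJ → MY
MY → YO
YO → ME
ME → VQ
VQ → HG
HG → VC
VC → DG
DG → YI
DG → FY
FY → SE
SE → FH
FH → PS
PS → WT
SE → XU
FY → FQ

Visit order: OZ, NJ, MY, YO, ME, VQ, HG, VC, DG, YI, FY, SE, FH, PS, WT, XU, FQ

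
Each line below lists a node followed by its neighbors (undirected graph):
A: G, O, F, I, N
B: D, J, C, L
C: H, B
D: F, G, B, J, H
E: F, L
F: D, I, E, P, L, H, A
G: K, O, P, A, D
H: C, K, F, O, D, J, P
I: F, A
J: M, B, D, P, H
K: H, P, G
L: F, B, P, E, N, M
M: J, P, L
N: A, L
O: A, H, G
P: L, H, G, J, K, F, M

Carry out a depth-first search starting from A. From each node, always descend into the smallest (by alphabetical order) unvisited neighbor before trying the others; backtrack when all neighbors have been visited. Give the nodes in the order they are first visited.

Visit A
A → F
F → D
D → B
B → C
C → H
H → J
J → M
M → L
L → E
L → N
L → P
P → G
G → K
G → O
F → I

A → F → D → B → C → H → J → M → L → E → N → P → G → K → O → I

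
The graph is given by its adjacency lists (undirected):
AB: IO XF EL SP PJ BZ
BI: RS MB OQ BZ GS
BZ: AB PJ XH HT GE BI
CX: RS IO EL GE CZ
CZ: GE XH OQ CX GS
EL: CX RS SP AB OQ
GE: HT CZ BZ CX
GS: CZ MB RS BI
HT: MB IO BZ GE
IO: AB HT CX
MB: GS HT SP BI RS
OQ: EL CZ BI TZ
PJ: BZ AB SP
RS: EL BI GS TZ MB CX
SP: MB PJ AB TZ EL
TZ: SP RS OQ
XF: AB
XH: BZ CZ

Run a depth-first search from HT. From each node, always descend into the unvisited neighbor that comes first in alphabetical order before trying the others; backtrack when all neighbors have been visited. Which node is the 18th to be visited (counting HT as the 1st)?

Visit HT
HT → BZ
BZ → AB
AB → EL
EL → CX
CX → CZ
CZ → GE
CZ → GS
GS → BI
BI → MB
MB → RS
RS → TZ
TZ → OQ
TZ → SP
SP → PJ
CZ → XH
CX → IO
AB → XF

Visit order: HT, BZ, AB, EL, CX, CZ, GE, GS, BI, MB, RS, TZ, OQ, SP, PJ, XH, IO, XF

XF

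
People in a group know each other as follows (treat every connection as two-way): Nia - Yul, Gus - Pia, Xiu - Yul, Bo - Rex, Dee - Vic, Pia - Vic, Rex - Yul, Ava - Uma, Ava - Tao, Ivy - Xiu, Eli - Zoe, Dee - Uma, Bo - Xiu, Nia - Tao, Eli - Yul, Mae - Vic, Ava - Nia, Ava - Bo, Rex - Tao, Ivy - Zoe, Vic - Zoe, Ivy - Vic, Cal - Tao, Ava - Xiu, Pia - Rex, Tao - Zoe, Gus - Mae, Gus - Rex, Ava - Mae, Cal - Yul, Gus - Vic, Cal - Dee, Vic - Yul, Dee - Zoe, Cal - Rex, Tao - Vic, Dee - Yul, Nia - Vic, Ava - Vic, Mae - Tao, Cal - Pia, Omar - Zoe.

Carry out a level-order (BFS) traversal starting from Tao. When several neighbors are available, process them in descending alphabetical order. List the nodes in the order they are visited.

Tao → Zoe → Vic → Rex → Nia → Mae → Cal → Ava → Omar → Ivy → Eli → Dee → Yul → Pia → Gus → Bo → Xiu → Uma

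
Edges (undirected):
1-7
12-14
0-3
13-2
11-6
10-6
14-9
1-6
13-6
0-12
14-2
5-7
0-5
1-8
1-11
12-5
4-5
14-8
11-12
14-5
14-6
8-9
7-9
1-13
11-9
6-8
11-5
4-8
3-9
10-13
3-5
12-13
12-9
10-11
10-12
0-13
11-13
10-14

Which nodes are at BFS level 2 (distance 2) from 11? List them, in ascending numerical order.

0, 2, 3, 4, 7, 8, 14

Level 0: 11
Level 1: 1, 5, 6, 9, 10, 12, 13
Level 2: 0, 2, 3, 4, 7, 8, 14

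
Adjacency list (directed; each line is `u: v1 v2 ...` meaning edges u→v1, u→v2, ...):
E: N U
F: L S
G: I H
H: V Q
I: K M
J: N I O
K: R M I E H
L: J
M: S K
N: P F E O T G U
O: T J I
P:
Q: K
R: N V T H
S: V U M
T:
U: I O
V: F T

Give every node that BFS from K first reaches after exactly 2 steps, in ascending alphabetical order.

N, Q, S, T, U, V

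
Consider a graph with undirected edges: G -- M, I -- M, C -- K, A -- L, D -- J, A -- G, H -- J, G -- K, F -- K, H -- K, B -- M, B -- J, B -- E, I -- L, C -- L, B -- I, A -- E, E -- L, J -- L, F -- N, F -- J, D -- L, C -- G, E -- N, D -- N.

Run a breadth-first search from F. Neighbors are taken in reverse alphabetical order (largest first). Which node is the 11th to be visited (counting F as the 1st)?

B

Visit F; enqueue N, K, J → queue [N, K, J]
Visit N; enqueue E, D → queue [K, J, E, D]
Visit K; enqueue H, G, C → queue [J, E, D, H, G, C]
Visit J; enqueue L, B → queue [E, D, H, G, C, L, B]
Visit E; enqueue A → queue [D, H, G, C, L, B, A]
Visit D → queue [H, G, C, L, B, A]
Visit H → queue [G, C, L, B, A]
Visit G; enqueue M → queue [C, L, B, A, M]
Visit C → queue [L, B, A, M]
Visit L; enqueue I → queue [B, A, M, I]
Visit B → queue [A, M, I]
Visit A → queue [M, I]
Visit M → queue [I]
Visit I → queue []

Visit order: F, N, K, J, E, D, H, G, C, L, B, A, M, I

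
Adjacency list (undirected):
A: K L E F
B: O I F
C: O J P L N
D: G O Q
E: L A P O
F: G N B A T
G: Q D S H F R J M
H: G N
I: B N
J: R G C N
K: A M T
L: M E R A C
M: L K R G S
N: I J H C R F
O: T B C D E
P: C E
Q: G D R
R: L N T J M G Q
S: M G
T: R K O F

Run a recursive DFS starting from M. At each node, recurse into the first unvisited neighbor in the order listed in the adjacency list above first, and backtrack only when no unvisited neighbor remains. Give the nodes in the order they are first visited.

M, L, E, A, K, T, R, N, I, B, O, C, J, G, Q, D, S, H, F, P

Visit M
M → L
L → E
E → A
A → K
K → T
T → R
R → N
N → I
I → B
B → O
O → C
C → J
J → G
G → Q
Q → D
G → S
G → H
G → F
C → P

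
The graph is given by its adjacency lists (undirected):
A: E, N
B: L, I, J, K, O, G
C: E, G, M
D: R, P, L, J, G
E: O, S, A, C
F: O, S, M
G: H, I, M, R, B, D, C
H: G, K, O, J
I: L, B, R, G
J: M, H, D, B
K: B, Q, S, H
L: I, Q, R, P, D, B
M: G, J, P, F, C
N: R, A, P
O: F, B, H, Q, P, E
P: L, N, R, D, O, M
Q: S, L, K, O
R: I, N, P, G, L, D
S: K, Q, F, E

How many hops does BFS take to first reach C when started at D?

Level 0: D
Level 1: G, J, L, P, R
Level 2: B, C, H, I, M, N, O, Q
Level 3: A, E, F, K, S
C first appears at level 2.

2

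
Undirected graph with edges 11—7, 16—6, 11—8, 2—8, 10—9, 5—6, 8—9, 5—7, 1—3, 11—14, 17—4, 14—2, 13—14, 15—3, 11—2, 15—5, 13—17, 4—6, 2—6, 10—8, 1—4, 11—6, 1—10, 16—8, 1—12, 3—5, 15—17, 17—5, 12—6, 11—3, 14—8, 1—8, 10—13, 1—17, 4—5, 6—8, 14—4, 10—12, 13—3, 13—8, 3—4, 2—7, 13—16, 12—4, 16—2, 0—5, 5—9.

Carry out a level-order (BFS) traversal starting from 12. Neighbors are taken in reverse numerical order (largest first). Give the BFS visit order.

12, 10, 6, 4, 1, 13, 9, 8, 16, 11, 5, 2, 17, 14, 3, 7, 15, 0

Visit 12; enqueue 10, 6, 4, 1 → queue [10, 6, 4, 1]
Visit 10; enqueue 13, 9, 8 → queue [6, 4, 1, 13, 9, 8]
Visit 6; enqueue 16, 11, 5, 2 → queue [4, 1, 13, 9, 8, 16, 11, 5, 2]
Visit 4; enqueue 17, 14, 3 → queue [1, 13, 9, 8, 16, 11, 5, 2, 17, 14, 3]
Visit 1 → queue [13, 9, 8, 16, 11, 5, 2, 17, 14, 3]
Visit 13 → queue [9, 8, 16, 11, 5, 2, 17, 14, 3]
Visit 9 → queue [8, 16, 11, 5, 2, 17, 14, 3]
Visit 8 → queue [16, 11, 5, 2, 17, 14, 3]
Visit 16 → queue [11, 5, 2, 17, 14, 3]
Visit 11; enqueue 7 → queue [5, 2, 17, 14, 3, 7]
Visit 5; enqueue 15, 0 → queue [2, 17, 14, 3, 7, 15, 0]
Visit 2 → queue [17, 14, 3, 7, 15, 0]
Visit 17 → queue [14, 3, 7, 15, 0]
Visit 14 → queue [3, 7, 15, 0]
Visit 3 → queue [7, 15, 0]
Visit 7 → queue [15, 0]
Visit 15 → queue [0]
Visit 0 → queue []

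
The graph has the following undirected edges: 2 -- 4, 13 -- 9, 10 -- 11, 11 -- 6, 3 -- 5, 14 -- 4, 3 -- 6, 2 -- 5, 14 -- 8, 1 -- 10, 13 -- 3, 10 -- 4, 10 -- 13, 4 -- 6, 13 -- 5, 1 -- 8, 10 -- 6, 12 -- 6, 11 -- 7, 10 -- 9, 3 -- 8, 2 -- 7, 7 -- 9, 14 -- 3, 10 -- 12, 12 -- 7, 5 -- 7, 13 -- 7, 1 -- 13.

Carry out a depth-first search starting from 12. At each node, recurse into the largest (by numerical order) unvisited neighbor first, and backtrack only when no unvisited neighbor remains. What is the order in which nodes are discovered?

Visit 12
12 → 10
10 → 13
13 → 9
9 → 7
7 → 11
11 → 6
6 → 4
4 → 14
14 → 8
8 → 3
3 → 5
5 → 2
8 → 1

12 10 13 9 7 11 6 4 14 8 3 5 2 1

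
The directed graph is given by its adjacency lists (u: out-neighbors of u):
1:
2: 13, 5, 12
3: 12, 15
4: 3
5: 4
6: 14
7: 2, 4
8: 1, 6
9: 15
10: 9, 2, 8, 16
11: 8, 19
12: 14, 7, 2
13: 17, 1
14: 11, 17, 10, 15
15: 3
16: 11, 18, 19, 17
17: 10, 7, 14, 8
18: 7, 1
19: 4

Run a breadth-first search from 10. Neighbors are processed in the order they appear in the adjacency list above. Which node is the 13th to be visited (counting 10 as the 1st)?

18

Visit 10; enqueue 9, 2, 8, 16 → queue [9, 2, 8, 16]
Visit 9; enqueue 15 → queue [2, 8, 16, 15]
Visit 2; enqueue 13, 5, 12 → queue [8, 16, 15, 13, 5, 12]
Visit 8; enqueue 1, 6 → queue [16, 15, 13, 5, 12, 1, 6]
Visit 16; enqueue 11, 18, 19, 17 → queue [15, 13, 5, 12, 1, 6, 11, 18, 19, 17]
Visit 15; enqueue 3 → queue [13, 5, 12, 1, 6, 11, 18, 19, 17, 3]
Visit 13 → queue [5, 12, 1, 6, 11, 18, 19, 17, 3]
Visit 5; enqueue 4 → queue [12, 1, 6, 11, 18, 19, 17, 3, 4]
Visit 12; enqueue 14, 7 → queue [1, 6, 11, 18, 19, 17, 3, 4, 14, 7]
Visit 1 → queue [6, 11, 18, 19, 17, 3, 4, 14, 7]
Visit 6 → queue [11, 18, 19, 17, 3, 4, 14, 7]
Visit 11 → queue [18, 19, 17, 3, 4, 14, 7]
Visit 18 → queue [19, 17, 3, 4, 14, 7]
Visit 19 → queue [17, 3, 4, 14, 7]
Visit 17 → queue [3, 4, 14, 7]
Visit 3 → queue [4, 14, 7]
Visit 4 → queue [14, 7]
Visit 14 → queue [7]
Visit 7 → queue []

Visit order: 10, 9, 2, 8, 16, 15, 13, 5, 12, 1, 6, 11, 18, 19, 17, 3, 4, 14, 7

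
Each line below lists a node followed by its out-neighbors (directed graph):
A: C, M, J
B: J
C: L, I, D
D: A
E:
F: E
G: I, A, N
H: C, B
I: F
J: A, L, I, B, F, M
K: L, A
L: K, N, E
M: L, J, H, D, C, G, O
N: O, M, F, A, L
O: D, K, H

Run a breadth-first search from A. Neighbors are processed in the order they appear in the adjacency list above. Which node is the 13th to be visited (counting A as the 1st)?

K

Visit A; enqueue C, M, J → queue [C, M, J]
Visit C; enqueue L, I, D → queue [M, J, L, I, D]
Visit M; enqueue H, G, O → queue [J, L, I, D, H, G, O]
Visit J; enqueue B, F → queue [L, I, D, H, G, O, B, F]
Visit L; enqueue K, N, E → queue [I, D, H, G, O, B, F, K, N, E]
Visit I → queue [D, H, G, O, B, F, K, N, E]
Visit D → queue [H, G, O, B, F, K, N, E]
Visit H → queue [G, O, B, F, K, N, E]
Visit G → queue [O, B, F, K, N, E]
Visit O → queue [B, F, K, N, E]
Visit B → queue [F, K, N, E]
Visit F → queue [K, N, E]
Visit K → queue [N, E]
Visit N → queue [E]
Visit E → queue []

Visit order: A, C, M, J, L, I, D, H, G, O, B, F, K, N, E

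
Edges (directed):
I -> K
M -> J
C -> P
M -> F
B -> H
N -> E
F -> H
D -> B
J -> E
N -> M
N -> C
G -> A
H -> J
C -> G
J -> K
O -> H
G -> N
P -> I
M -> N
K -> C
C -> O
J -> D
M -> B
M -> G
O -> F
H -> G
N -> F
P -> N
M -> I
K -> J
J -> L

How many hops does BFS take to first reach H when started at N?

2

Level 0: N
Level 1: C, E, F, M
Level 2: B, G, H, I, J, O, P
Level 3: A, D, K, L
H first appears at level 2.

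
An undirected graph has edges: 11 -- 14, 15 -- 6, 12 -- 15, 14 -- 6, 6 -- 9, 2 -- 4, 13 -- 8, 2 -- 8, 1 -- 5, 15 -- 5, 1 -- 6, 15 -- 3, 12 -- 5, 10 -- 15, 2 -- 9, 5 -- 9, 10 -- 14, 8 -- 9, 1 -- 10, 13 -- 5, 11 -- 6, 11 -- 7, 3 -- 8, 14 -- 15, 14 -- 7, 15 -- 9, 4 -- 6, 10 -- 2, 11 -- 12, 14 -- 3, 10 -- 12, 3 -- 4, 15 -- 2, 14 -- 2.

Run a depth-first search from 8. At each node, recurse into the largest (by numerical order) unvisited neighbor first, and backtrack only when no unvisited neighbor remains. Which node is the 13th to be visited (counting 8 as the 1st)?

Visit 8
8 → 13
13 → 5
5 → 15
15 → 14
14 → 11
11 → 12
12 → 10
10 → 2
2 → 9
9 → 6
6 → 4
4 → 3
6 → 1
11 → 7

Visit order: 8, 13, 5, 15, 14, 11, 12, 10, 2, 9, 6, 4, 3, 1, 7

3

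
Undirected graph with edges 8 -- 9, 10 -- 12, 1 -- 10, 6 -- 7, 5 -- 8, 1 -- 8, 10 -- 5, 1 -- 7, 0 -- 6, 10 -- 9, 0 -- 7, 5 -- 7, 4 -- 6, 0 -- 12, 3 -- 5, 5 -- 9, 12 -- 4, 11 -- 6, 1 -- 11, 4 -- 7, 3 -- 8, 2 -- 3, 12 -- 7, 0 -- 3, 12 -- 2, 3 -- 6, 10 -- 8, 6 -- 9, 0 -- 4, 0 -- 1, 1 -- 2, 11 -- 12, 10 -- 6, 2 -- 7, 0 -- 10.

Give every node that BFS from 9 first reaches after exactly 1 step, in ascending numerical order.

5, 6, 8, 10

Level 0: 9
Level 1: 5, 6, 8, 10
Level 2: 0, 1, 3, 4, 7, 11, 12
Level 3: 2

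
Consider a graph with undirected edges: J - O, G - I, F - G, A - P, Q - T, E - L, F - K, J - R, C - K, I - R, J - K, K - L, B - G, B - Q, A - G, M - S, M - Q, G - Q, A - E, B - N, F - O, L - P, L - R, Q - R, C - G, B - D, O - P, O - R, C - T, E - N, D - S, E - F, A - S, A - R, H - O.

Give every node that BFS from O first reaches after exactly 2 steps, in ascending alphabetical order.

A, E, G, I, K, L, Q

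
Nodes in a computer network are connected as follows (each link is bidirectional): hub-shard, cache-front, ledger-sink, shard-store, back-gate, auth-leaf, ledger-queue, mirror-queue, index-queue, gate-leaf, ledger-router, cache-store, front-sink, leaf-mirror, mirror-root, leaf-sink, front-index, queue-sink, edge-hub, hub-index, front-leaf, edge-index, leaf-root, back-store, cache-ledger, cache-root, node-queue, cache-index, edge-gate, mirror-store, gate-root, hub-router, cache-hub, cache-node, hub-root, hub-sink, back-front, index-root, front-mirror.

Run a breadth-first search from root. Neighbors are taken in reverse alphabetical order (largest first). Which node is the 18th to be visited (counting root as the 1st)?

ledger

Visit root; enqueue mirror, leaf, index, hub, gate, cache → queue [mirror, leaf, index, hub, gate, cache]
Visit mirror; enqueue store, queue, front → queue [leaf, index, hub, gate, cache, store, queue, front]
Visit leaf; enqueue sink, auth → queue [index, hub, gate, cache, store, queue, front, sink, auth]
Visit index; enqueue edge → queue [hub, gate, cache, store, queue, front, sink, auth, edge]
Visit hub; enqueue shard, router → queue [gate, cache, store, queue, front, sink, auth, edge, shard, router]
Visit gate; enqueue back → queue [cache, store, queue, front, sink, auth, edge, shard, router, back]
Visit cache; enqueue node, ledger → queue [store, queue, front, sink, auth, edge, shard, router, back, node, ledger]
Visit store → queue [queue, front, sink, auth, edge, shard, router, back, node, ledger]
Visit queue → queue [front, sink, auth, edge, shard, router, back, node, ledger]
Visit front → queue [sink, auth, edge, shard, router, back, node, ledger]
Visit sink → queue [auth, edge, shard, router, back, node, ledger]
Visit auth → queue [edge, shard, router, back, node, ledger]
Visit edge → queue [shard, router, back, node, ledger]
Visit shard → queue [router, back, node, ledger]
Visit router → queue [back, node, ledger]
Visit back → queue [node, ledger]
Visit node → queue [ledger]
Visit ledger → queue []

Visit order: root, mirror, leaf, index, hub, gate, cache, store, queue, front, sink, auth, edge, shard, router, back, node, ledger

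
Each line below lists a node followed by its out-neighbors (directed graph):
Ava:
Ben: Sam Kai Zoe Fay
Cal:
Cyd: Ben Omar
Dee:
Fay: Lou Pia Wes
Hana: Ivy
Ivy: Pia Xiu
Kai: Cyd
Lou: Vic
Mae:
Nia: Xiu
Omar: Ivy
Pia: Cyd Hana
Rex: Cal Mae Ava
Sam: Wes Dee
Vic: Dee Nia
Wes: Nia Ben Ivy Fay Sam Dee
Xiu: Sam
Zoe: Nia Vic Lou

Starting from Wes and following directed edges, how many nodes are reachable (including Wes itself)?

16

BFS from Wes visits: Wes, Ben, Dee, Fay, Ivy, Nia, Sam, Kai, Zoe, Lou, Pia, Xiu, Cyd, Vic, Hana, Omar
Reachable nodes: 16 of 20 total.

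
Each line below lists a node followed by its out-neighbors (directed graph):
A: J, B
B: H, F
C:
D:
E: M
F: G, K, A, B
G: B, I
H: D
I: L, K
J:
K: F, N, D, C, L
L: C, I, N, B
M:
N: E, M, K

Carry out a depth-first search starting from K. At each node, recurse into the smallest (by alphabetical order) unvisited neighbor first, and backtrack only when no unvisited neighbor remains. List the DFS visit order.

K -> C -> D -> F -> A -> B -> H -> J -> G -> I -> L -> N -> E -> M

Visit K
K → C
K → D
K → F
F → A
A → B
B → H
A → J
F → G
G → I
I → L
L → N
N → E
E → M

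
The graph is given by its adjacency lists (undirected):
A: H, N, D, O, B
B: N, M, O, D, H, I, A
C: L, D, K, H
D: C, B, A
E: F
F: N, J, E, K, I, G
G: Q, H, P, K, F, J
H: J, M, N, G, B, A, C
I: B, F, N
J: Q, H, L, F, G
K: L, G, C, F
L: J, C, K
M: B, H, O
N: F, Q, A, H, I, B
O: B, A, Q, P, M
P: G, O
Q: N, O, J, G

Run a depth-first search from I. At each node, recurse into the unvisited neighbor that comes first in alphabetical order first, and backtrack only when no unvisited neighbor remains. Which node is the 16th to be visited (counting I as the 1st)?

M

Visit I
I → B
B → A
A → D
D → C
C → H
H → G
G → F
F → E
F → J
J → L
L → K
J → Q
Q → N
Q → O
O → M
O → P

Visit order: I, B, A, D, C, H, G, F, E, J, L, K, Q, N, O, M, P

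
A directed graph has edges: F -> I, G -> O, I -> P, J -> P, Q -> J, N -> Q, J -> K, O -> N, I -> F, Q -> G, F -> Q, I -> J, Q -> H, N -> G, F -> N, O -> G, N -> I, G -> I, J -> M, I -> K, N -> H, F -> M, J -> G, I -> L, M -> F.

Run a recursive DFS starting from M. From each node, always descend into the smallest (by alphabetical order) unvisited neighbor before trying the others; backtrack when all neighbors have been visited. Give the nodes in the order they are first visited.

M F I J G O N H Q K P L

Visit M
M → F
F → I
I → J
J → G
G → O
O → N
N → H
N → Q
J → K
J → P
I → L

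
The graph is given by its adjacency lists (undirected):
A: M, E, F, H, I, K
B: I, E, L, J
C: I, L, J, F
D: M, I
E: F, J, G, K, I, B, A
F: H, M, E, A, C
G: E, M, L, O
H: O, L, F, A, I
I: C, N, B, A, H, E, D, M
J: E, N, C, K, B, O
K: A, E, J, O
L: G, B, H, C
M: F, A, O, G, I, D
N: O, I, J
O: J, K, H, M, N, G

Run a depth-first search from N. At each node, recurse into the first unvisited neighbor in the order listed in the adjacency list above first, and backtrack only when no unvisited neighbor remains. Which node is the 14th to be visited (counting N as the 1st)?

D

Visit N
N → O
O → J
J → E
E → F
F → H
H → L
L → G
G → M
M → A
A → I
I → C
I → B
I → D
A → K

Visit order: N, O, J, E, F, H, L, G, M, A, I, C, B, D, K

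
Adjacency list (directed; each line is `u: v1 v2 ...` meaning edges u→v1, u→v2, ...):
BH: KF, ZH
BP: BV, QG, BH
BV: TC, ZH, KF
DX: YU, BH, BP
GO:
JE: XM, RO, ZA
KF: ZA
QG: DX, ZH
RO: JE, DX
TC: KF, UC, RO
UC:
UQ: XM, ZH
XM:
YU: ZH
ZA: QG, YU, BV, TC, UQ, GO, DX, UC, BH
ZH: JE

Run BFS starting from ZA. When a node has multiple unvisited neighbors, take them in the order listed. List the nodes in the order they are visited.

Visit ZA; enqueue QG, YU, BV, TC, UQ, GO, DX, UC, BH → queue [QG, YU, BV, TC, UQ, GO, DX, UC, BH]
Visit QG; enqueue ZH → queue [YU, BV, TC, UQ, GO, DX, UC, BH, ZH]
Visit YU → queue [BV, TC, UQ, GO, DX, UC, BH, ZH]
Visit BV; enqueue KF → queue [TC, UQ, GO, DX, UC, BH, ZH, KF]
Visit TC; enqueue RO → queue [UQ, GO, DX, UC, BH, ZH, KF, RO]
Visit UQ; enqueue XM → queue [GO, DX, UC, BH, ZH, KF, RO, XM]
Visit GO → queue [DX, UC, BH, ZH, KF, RO, XM]
Visit DX; enqueue BP → queue [UC, BH, ZH, KF, RO, XM, BP]
Visit UC → queue [BH, ZH, KF, RO, XM, BP]
Visit BH → queue [ZH, KF, RO, XM, BP]
Visit ZH; enqueue JE → queue [KF, RO, XM, BP, JE]
Visit KF → queue [RO, XM, BP, JE]
Visit RO → queue [XM, BP, JE]
Visit XM → queue [BP, JE]
Visit BP → queue [JE]
Visit JE → queue []

ZA QG YU BV TC UQ GO DX UC BH ZH KF RO XM BP JE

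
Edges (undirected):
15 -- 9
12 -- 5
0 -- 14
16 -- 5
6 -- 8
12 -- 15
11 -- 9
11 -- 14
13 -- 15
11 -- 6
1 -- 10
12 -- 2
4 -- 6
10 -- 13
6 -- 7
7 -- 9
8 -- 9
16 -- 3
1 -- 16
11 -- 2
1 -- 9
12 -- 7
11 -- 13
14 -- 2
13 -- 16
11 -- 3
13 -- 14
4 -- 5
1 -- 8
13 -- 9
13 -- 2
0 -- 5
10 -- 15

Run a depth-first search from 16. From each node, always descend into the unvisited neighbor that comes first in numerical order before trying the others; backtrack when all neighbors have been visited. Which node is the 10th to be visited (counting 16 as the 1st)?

11

Visit 16
16 → 1
1 → 8
8 → 6
6 → 4
4 → 5
5 → 0
0 → 14
14 → 2
2 → 11
11 → 3
11 → 9
9 → 7
7 → 12
12 → 15
15 → 10
10 → 13

Visit order: 16, 1, 8, 6, 4, 5, 0, 14, 2, 11, 3, 9, 7, 12, 15, 10, 13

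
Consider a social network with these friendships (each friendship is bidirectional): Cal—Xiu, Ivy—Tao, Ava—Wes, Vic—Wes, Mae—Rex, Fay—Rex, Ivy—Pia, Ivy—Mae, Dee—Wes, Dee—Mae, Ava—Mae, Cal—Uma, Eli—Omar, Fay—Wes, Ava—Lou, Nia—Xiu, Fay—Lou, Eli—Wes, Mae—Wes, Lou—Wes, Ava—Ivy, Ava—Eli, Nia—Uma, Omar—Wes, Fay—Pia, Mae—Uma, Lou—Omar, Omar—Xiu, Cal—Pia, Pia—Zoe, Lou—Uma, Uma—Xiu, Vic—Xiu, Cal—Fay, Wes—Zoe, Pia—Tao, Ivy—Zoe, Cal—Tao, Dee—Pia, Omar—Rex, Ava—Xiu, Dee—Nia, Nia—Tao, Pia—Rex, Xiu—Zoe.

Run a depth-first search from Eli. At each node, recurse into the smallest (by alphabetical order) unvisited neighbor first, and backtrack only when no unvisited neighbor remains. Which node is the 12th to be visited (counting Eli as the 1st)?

Rex

Visit Eli
Eli → Ava
Ava → Ivy
Ivy → Mae
Mae → Dee
Dee → Nia
Nia → Tao
Tao → Cal
Cal → Fay
Fay → Lou
Lou → Omar
Omar → Rex
Rex → Pia
Pia → Zoe
Zoe → Wes
Wes → Vic
Vic → Xiu
Xiu → Uma

Visit order: Eli, Ava, Ivy, Mae, Dee, Nia, Tao, Cal, Fay, Lou, Omar, Rex, Pia, Zoe, Wes, Vic, Xiu, Uma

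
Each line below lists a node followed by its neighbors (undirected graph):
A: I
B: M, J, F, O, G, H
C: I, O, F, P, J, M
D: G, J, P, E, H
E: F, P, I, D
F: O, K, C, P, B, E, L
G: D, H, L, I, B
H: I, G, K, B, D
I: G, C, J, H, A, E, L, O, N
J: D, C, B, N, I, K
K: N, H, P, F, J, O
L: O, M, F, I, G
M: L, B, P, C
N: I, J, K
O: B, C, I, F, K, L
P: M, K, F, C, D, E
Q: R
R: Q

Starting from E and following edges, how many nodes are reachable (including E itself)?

BFS from E visits: E, P, I, F, D, M, K, C, O, N, L, J, H, G, A, B
Reachable nodes: 16 of 18 total.

16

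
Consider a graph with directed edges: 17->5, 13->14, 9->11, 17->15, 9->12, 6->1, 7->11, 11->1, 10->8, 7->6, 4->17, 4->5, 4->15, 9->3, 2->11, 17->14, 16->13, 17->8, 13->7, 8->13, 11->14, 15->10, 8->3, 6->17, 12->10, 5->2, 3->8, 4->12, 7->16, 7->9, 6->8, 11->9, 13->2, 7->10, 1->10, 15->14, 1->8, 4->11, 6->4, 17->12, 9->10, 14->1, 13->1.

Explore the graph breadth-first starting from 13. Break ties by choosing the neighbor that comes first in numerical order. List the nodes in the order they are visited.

Visit 13; enqueue 1, 2, 7, 14 → queue [1, 2, 7, 14]
Visit 1; enqueue 8, 10 → queue [2, 7, 14, 8, 10]
Visit 2; enqueue 11 → queue [7, 14, 8, 10, 11]
Visit 7; enqueue 6, 9, 16 → queue [14, 8, 10, 11, 6, 9, 16]
Visit 14 → queue [8, 10, 11, 6, 9, 16]
Visit 8; enqueue 3 → queue [10, 11, 6, 9, 16, 3]
Visit 10 → queue [11, 6, 9, 16, 3]
Visit 11 → queue [6, 9, 16, 3]
Visit 6; enqueue 4, 17 → queue [9, 16, 3, 4, 17]
Visit 9; enqueue 12 → queue [16, 3, 4, 17, 12]
Visit 16 → queue [3, 4, 17, 12]
Visit 3 → queue [4, 17, 12]
Visit 4; enqueue 5, 15 → queue [17, 12, 5, 15]
Visit 17 → queue [12, 5, 15]
Visit 12 → queue [5, 15]
Visit 5 → queue [15]
Visit 15 → queue []

13 1 2 7 14 8 10 11 6 9 16 3 4 17 12 5 15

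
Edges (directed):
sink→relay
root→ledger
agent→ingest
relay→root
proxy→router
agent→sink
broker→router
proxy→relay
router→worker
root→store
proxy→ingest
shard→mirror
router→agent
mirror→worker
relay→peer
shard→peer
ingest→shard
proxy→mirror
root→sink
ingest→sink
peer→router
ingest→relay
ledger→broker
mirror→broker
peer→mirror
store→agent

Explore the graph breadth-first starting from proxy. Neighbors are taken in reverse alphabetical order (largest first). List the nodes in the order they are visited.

Visit proxy; enqueue router, relay, mirror, ingest → queue [router, relay, mirror, ingest]
Visit router; enqueue worker, agent → queue [relay, mirror, ingest, worker, agent]
Visit relay; enqueue root, peer → queue [mirror, ingest, worker, agent, root, peer]
Visit mirror; enqueue broker → queue [ingest, worker, agent, root, peer, broker]
Visit ingest; enqueue sink, shard → queue [worker, agent, root, peer, broker, sink, shard]
Visit worker → queue [agent, root, peer, broker, sink, shard]
Visit agent → queue [root, peer, broker, sink, shard]
Visit root; enqueue store, ledger → queue [peer, broker, sink, shard, store, ledger]
Visit peer → queue [broker, sink, shard, store, ledger]
Visit broker → queue [sink, shard, store, ledger]
Visit sink → queue [shard, store, ledger]
Visit shard → queue [store, ledger]
Visit store → queue [ledger]
Visit ledger → queue []

proxy → router → relay → mirror → ingest → worker → agent → root → peer → broker → sink → shard → store → ledger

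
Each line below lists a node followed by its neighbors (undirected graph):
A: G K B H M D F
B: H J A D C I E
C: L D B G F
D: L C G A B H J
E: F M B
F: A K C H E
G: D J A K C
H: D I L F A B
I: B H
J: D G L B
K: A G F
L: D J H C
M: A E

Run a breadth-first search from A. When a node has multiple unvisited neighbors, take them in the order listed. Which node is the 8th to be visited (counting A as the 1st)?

F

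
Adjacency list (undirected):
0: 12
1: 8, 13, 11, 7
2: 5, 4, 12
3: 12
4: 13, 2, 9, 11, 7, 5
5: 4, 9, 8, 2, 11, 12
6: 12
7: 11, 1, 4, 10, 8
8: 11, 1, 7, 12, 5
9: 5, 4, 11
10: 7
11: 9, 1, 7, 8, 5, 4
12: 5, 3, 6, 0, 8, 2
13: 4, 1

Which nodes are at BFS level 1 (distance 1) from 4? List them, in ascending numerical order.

2, 5, 7, 9, 11, 13

Level 0: 4
Level 1: 2, 5, 7, 9, 11, 13
Level 2: 1, 8, 10, 12
Level 3: 0, 3, 6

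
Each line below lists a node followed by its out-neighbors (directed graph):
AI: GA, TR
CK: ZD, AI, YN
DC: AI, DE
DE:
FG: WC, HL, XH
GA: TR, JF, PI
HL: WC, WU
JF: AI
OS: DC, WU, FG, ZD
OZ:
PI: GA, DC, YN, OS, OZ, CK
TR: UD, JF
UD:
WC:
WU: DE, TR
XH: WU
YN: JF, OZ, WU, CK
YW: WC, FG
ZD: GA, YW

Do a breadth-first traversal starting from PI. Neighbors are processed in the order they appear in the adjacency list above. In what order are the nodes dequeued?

Visit PI; enqueue GA, DC, YN, OS, OZ, CK → queue [GA, DC, YN, OS, OZ, CK]
Visit GA; enqueue TR, JF → queue [DC, YN, OS, OZ, CK, TR, JF]
Visit DC; enqueue AI, DE → queue [YN, OS, OZ, CK, TR, JF, AI, DE]
Visit YN; enqueue WU → queue [OS, OZ, CK, TR, JF, AI, DE, WU]
Visit OS; enqueue FG, ZD → queue [OZ, CK, TR, JF, AI, DE, WU, FG, ZD]
Visit OZ → queue [CK, TR, JF, AI, DE, WU, FG, ZD]
Visit CK → queue [TR, JF, AI, DE, WU, FG, ZD]
Visit TR; enqueue UD → queue [JF, AI, DE, WU, FG, ZD, UD]
Visit JF → queue [AI, DE, WU, FG, ZD, UD]
Visit AI → queue [DE, WU, FG, ZD, UD]
Visit DE → queue [WU, FG, ZD, UD]
Visit WU → queue [FG, ZD, UD]
Visit FG; enqueue WC, HL, XH → queue [ZD, UD, WC, HL, XH]
Visit ZD; enqueue YW → queue [UD, WC, HL, XH, YW]
Visit UD → queue [WC, HL, XH, YW]
Visit WC → queue [HL, XH, YW]
Visit HL → queue [XH, YW]
Visit XH → queue [YW]
Visit YW → queue []

PI → GA → DC → YN → OS → OZ → CK → TR → JF → AI → DE → WU → FG → ZD → UD → WC → HL → XH → YW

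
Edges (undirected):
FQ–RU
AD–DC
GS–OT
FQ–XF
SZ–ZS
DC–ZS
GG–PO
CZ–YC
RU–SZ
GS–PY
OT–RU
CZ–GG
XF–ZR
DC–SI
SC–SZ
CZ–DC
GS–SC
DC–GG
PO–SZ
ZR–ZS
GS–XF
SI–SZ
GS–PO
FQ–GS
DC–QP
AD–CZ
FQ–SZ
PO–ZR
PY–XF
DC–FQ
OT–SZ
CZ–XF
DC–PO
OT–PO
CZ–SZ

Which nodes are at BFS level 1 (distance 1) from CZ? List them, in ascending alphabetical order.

AD, DC, GG, SZ, XF, YC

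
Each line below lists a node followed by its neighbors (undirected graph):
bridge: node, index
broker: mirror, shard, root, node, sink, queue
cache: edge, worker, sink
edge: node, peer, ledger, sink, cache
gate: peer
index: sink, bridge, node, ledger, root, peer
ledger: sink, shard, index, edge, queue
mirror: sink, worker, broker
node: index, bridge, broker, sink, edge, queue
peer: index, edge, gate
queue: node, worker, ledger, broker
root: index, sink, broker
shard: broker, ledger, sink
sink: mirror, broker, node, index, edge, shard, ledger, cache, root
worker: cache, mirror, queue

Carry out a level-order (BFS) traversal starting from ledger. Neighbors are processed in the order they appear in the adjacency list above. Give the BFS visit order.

Visit ledger; enqueue sink, shard, index, edge, queue → queue [sink, shard, index, edge, queue]
Visit sink; enqueue mirror, broker, node, cache, root → queue [shard, index, edge, queue, mirror, broker, node, cache, root]
Visit shard → queue [index, edge, queue, mirror, broker, node, cache, root]
Visit index; enqueue bridge, peer → queue [edge, queue, mirror, broker, node, cache, root, bridge, peer]
Visit edge → queue [queue, mirror, broker, node, cache, root, bridge, peer]
Visit queue; enqueue worker → queue [mirror, broker, node, cache, root, bridge, peer, worker]
Visit mirror → queue [broker, node, cache, root, bridge, peer, worker]
Visit broker → queue [node, cache, root, bridge, peer, worker]
Visit node → queue [cache, root, bridge, peer, worker]
Visit cache → queue [root, bridge, peer, worker]
Visit root → queue [bridge, peer, worker]
Visit bridge → queue [peer, worker]
Visit peer; enqueue gate → queue [worker, gate]
Visit worker → queue [gate]
Visit gate → queue []

ledger sink shard index edge queue mirror broker node cache root bridge peer worker gate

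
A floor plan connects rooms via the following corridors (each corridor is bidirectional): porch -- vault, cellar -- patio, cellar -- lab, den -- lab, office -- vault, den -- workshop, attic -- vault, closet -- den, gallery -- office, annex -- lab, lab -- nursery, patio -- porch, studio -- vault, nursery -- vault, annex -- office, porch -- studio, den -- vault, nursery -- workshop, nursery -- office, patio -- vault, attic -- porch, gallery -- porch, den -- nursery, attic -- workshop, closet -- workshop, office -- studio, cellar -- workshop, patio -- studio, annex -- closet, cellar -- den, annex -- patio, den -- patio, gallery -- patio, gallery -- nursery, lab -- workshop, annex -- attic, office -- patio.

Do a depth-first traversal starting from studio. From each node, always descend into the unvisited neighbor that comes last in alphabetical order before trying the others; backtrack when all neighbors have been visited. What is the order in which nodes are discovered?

studio vault porch patio office nursery workshop lab den closet annex attic cellar gallery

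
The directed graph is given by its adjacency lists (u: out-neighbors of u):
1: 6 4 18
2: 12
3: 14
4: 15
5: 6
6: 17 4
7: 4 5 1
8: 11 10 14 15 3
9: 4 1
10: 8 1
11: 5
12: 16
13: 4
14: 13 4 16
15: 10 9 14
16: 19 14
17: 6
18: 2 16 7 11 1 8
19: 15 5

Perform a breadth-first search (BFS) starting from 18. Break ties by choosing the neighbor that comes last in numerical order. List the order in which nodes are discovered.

18 → 16 → 11 → 8 → 7 → 2 → 1 → 19 → 14 → 5 → 15 → 10 → 3 → 4 → 12 → 6 → 13 → 9 → 17

Visit 18; enqueue 16, 11, 8, 7, 2, 1 → queue [16, 11, 8, 7, 2, 1]
Visit 16; enqueue 19, 14 → queue [11, 8, 7, 2, 1, 19, 14]
Visit 11; enqueue 5 → queue [8, 7, 2, 1, 19, 14, 5]
Visit 8; enqueue 15, 10, 3 → queue [7, 2, 1, 19, 14, 5, 15, 10, 3]
Visit 7; enqueue 4 → queue [2, 1, 19, 14, 5, 15, 10, 3, 4]
Visit 2; enqueue 12 → queue [1, 19, 14, 5, 15, 10, 3, 4, 12]
Visit 1; enqueue 6 → queue [19, 14, 5, 15, 10, 3, 4, 12, 6]
Visit 19 → queue [14, 5, 15, 10, 3, 4, 12, 6]
Visit 14; enqueue 13 → queue [5, 15, 10, 3, 4, 12, 6, 13]
Visit 5 → queue [15, 10, 3, 4, 12, 6, 13]
Visit 15; enqueue 9 → queue [10, 3, 4, 12, 6, 13, 9]
Visit 10 → queue [3, 4, 12, 6, 13, 9]
Visit 3 → queue [4, 12, 6, 13, 9]
Visit 4 → queue [12, 6, 13, 9]
Visit 12 → queue [6, 13, 9]
Visit 6; enqueue 17 → queue [13, 9, 17]
Visit 13 → queue [9, 17]
Visit 9 → queue [17]
Visit 17 → queue []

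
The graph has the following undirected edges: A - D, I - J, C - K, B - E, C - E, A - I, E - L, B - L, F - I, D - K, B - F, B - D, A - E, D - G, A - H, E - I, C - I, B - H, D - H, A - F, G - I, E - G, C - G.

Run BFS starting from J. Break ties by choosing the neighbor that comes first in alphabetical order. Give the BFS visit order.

Visit J; enqueue I → queue [I]
Visit I; enqueue A, C, E, F, G → queue [A, C, E, F, G]
Visit A; enqueue D, H → queue [C, E, F, G, D, H]
Visit C; enqueue K → queue [E, F, G, D, H, K]
Visit E; enqueue B, L → queue [F, G, D, H, K, B, L]
Visit F → queue [G, D, H, K, B, L]
Visit G → queue [D, H, K, B, L]
Visit D → queue [H, K, B, L]
Visit H → queue [K, B, L]
Visit K → queue [B, L]
Visit B → queue [L]
Visit L → queue []

J -> I -> A -> C -> E -> F -> G -> D -> H -> K -> B -> L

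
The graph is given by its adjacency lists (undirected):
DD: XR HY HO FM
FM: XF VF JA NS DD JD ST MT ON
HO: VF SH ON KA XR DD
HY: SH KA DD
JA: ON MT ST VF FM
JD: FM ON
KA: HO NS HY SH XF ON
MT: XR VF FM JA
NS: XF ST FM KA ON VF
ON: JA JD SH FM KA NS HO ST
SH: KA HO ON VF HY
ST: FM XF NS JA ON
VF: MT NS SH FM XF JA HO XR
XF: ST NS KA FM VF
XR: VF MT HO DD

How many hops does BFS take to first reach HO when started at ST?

Level 0: ST
Level 1: FM, JA, NS, ON, XF
Level 2: DD, HO, JD, KA, MT, SH, VF
Level 3: HY, XR
HO first appears at level 2.

2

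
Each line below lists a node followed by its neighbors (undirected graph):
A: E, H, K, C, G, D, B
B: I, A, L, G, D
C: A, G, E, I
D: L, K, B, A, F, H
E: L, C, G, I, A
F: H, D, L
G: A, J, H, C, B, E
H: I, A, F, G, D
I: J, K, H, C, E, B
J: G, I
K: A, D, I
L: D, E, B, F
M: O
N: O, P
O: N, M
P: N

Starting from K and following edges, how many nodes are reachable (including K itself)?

12

BFS from K visits: K, A, D, I, B, C, E, G, H, F, L, J
Reachable nodes: 12 of 16 total.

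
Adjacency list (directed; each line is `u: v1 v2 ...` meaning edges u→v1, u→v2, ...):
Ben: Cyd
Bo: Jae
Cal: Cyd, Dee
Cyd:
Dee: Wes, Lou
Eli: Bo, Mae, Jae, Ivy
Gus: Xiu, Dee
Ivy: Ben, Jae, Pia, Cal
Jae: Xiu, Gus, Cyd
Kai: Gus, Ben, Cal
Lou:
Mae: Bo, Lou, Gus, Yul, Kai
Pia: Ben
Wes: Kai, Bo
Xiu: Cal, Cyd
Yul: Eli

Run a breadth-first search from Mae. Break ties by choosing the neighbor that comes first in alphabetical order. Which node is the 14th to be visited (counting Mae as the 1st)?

Wes

Visit Mae; enqueue Bo, Gus, Kai, Lou, Yul → queue [Bo, Gus, Kai, Lou, Yul]
Visit Bo; enqueue Jae → queue [Gus, Kai, Lou, Yul, Jae]
Visit Gus; enqueue Dee, Xiu → queue [Kai, Lou, Yul, Jae, Dee, Xiu]
Visit Kai; enqueue Ben, Cal → queue [Lou, Yul, Jae, Dee, Xiu, Ben, Cal]
Visit Lou → queue [Yul, Jae, Dee, Xiu, Ben, Cal]
Visit Yul; enqueue Eli → queue [Jae, Dee, Xiu, Ben, Cal, Eli]
Visit Jae; enqueue Cyd → queue [Dee, Xiu, Ben, Cal, Eli, Cyd]
Visit Dee; enqueue Wes → queue [Xiu, Ben, Cal, Eli, Cyd, Wes]
Visit Xiu → queue [Ben, Cal, Eli, Cyd, Wes]
Visit Ben → queue [Cal, Eli, Cyd, Wes]
Visit Cal → queue [Eli, Cyd, Wes]
Visit Eli; enqueue Ivy → queue [Cyd, Wes, Ivy]
Visit Cyd → queue [Wes, Ivy]
Visit Wes → queue [Ivy]
Visit Ivy; enqueue Pia → queue [Pia]
Visit Pia → queue []

Visit order: Mae, Bo, Gus, Kai, Lou, Yul, Jae, Dee, Xiu, Ben, Cal, Eli, Cyd, Wes, Ivy, Pia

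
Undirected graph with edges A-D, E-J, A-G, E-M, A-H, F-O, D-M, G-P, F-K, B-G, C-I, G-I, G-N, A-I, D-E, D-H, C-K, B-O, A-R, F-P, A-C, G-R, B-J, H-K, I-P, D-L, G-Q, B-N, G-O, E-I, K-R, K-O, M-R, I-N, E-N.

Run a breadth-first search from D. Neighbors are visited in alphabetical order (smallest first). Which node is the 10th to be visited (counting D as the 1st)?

R

Visit D; enqueue A, E, H, L, M → queue [A, E, H, L, M]
Visit A; enqueue C, G, I, R → queue [E, H, L, M, C, G, I, R]
Visit E; enqueue J, N → queue [H, L, M, C, G, I, R, J, N]
Visit H; enqueue K → queue [L, M, C, G, I, R, J, N, K]
Visit L → queue [M, C, G, I, R, J, N, K]
Visit M → queue [C, G, I, R, J, N, K]
Visit C → queue [G, I, R, J, N, K]
Visit G; enqueue B, O, P, Q → queue [I, R, J, N, K, B, O, P, Q]
Visit I → queue [R, J, N, K, B, O, P, Q]
Visit R → queue [J, N, K, B, O, P, Q]
Visit J → queue [N, K, B, O, P, Q]
Visit N → queue [K, B, O, P, Q]
Visit K; enqueue F → queue [B, O, P, Q, F]
Visit B → queue [O, P, Q, F]
Visit O → queue [P, Q, F]
Visit P → queue [Q, F]
Visit Q → queue [F]
Visit F → queue []

Visit order: D, A, E, H, L, M, C, G, I, R, J, N, K, B, O, P, Q, F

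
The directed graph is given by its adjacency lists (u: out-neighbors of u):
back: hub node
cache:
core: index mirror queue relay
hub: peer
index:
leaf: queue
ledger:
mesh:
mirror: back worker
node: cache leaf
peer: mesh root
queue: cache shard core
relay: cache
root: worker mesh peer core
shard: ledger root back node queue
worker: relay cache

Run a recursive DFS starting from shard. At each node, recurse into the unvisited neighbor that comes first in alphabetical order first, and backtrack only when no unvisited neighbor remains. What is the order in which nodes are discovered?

Visit shard
shard → back
back → hub
hub → peer
peer → mesh
peer → root
root → core
core → index
core → mirror
mirror → worker
worker → cache
worker → relay
core → queue
back → node
node → leaf
shard → ledger

shard -> back -> hub -> peer -> mesh -> root -> core -> index -> mirror -> worker -> cache -> relay -> queue -> node -> leaf -> ledger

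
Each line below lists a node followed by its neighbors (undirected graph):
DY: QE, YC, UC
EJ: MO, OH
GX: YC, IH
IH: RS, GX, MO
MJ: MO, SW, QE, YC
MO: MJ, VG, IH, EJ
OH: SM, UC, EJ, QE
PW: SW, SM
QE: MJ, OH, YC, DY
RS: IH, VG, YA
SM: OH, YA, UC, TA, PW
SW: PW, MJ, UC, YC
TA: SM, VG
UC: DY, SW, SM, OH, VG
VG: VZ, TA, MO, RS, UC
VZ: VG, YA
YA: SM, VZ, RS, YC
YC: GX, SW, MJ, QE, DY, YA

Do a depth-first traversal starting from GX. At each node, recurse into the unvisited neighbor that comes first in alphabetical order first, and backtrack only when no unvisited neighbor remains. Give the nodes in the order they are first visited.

Visit GX
GX → IH
IH → MO
MO → EJ
EJ → OH
OH → QE
QE → DY
DY → UC
UC → SM
SM → PW
PW → SW
SW → MJ
MJ → YC
YC → YA
YA → RS
RS → VG
VG → TA
VG → VZ

GX → IH → MO → EJ → OH → QE → DY → UC → SM → PW → SW → MJ → YC → YA → RS → VG → TA → VZ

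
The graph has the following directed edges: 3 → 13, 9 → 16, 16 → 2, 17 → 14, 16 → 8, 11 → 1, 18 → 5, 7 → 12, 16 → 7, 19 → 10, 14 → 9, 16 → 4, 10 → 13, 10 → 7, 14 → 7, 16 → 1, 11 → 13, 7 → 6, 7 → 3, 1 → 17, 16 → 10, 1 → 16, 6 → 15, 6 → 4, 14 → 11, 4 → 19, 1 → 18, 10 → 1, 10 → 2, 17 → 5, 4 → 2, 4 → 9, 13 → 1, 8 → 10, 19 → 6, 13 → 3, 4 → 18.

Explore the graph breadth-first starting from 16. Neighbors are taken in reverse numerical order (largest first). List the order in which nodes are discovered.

16, 10, 8, 7, 4, 2, 1, 13, 12, 6, 3, 19, 18, 9, 17, 15, 5, 14, 11

Visit 16; enqueue 10, 8, 7, 4, 2, 1 → queue [10, 8, 7, 4, 2, 1]
Visit 10; enqueue 13 → queue [8, 7, 4, 2, 1, 13]
Visit 8 → queue [7, 4, 2, 1, 13]
Visit 7; enqueue 12, 6, 3 → queue [4, 2, 1, 13, 12, 6, 3]
Visit 4; enqueue 19, 18, 9 → queue [2, 1, 13, 12, 6, 3, 19, 18, 9]
Visit 2 → queue [1, 13, 12, 6, 3, 19, 18, 9]
Visit 1; enqueue 17 → queue [13, 12, 6, 3, 19, 18, 9, 17]
Visit 13 → queue [12, 6, 3, 19, 18, 9, 17]
Visit 12 → queue [6, 3, 19, 18, 9, 17]
Visit 6; enqueue 15 → queue [3, 19, 18, 9, 17, 15]
Visit 3 → queue [19, 18, 9, 17, 15]
Visit 19 → queue [18, 9, 17, 15]
Visit 18; enqueue 5 → queue [9, 17, 15, 5]
Visit 9 → queue [17, 15, 5]
Visit 17; enqueue 14 → queue [15, 5, 14]
Visit 15 → queue [5, 14]
Visit 5 → queue [14]
Visit 14; enqueue 11 → queue [11]
Visit 11 → queue []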